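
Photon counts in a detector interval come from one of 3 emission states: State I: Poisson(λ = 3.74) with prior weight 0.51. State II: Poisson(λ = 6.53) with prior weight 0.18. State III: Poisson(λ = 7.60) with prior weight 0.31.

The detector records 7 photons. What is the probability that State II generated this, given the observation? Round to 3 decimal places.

By Bayes' theorem, P(k | x) = P(Z=k) f_k(x) / Σ_j P(Z=j) f_j(x).
Evaluate each component's likelihood at the observed value:
  p_I = e^(−3.74)·3.74^7/7! = 0.0482402
  p_II = e^(−6.53)·6.53^7/7! = 0.146561
  p_III = e^(−7.60)·7.60^7/7! = 0.145421
Unnormalised posteriors:
  P(Z=I)·p_I = 0.51 × 0.0482402 = 0.0246025
  P(Z=II)·p_II = 0.18 × 0.146561 = 0.026381
  P(Z=III)·p_III = 0.31 × 0.145421 = 0.0450804
Denominator: 0.0246025 + 0.026381 + 0.0450804 = 0.096064
So the posterior for State II is 0.026381 / 0.096064 ≈ 0.275.

0.275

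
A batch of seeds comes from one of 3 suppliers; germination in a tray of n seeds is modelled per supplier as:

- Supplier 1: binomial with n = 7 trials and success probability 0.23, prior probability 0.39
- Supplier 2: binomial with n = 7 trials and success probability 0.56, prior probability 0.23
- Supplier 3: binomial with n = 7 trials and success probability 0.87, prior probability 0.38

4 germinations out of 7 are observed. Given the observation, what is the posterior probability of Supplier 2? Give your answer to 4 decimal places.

0.6637

P(component k | x) = w_k·f_k(x) / marginal(x), where marginal(x) = Σ_j w_j·f_j(x).
Binomial probabilities:
  p_1 = C(7,4)·0.23^4·0.77^3 = 35·0.00279841·0.456533 = 0.0447148
  p_2 = C(7,4)·0.56^4·0.44^3 = 35·0.098345·0.085184 = 0.29321
  p_3 = C(7,4)·0.87^4·0.13^3 = 35·0.572898·0.002197 = 0.044053
Unnormalised posteriors:
  w_1·p_1 = 0.39 × 0.0447148 = 0.0174388
  w_2·p_2 = 0.23 × 0.29321 = 0.0674382
  w_3·p_3 = 0.38 × 0.044053 = 0.0167401
Denominator: 0.0174388 + 0.0674382 + 0.0167401 = 0.101617
P(Supplier 2 | the observation) = 0.0674382 / 0.101617 ≈ 0.6637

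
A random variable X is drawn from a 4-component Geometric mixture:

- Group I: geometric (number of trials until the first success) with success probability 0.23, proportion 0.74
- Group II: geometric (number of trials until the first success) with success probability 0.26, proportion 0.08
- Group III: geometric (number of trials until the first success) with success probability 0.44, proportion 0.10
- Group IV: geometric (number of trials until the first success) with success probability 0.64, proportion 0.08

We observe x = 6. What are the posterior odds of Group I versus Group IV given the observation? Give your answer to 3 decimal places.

The posterior odds equal the prior odds times the likelihood ratio: (w_i/w_j)·(f_i(x)/f_j(x)).
Evaluate each component's likelihood at the observed value:
  L_I = 0.23·(1−0.23)^5 = 0.23·0.270678 = 0.062256
  L_II = 0.26·(1−0.26)^5 = 0.26·0.221901 = 0.0576942
  L_III = 0.44·(1−0.44)^5 = 0.44·0.0550732 = 0.0242322
  L_IV = 0.64·(1−0.64)^5 = 0.64·0.00604662 = 0.00386984
Odds = (0.74/0.08) × (0.062256/0.00386984) = 9.25 × 16.0875 ≈ 148.810

148.810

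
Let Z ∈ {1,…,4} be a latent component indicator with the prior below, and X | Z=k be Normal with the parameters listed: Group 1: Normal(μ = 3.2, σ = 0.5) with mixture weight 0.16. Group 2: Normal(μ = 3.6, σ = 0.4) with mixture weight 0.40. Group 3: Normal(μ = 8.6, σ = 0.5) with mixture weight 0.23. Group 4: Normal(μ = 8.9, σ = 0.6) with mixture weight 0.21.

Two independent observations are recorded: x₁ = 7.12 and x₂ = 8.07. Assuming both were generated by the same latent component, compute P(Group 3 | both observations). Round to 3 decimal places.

0.705

Posterior ∝ prior × likelihood, so P(k | x) ∝ π_k f_k(x); normalise over all components.
Since both observations come from the same component, the likelihood for component k is f_k(x₁)·f_k(x₂).
  L_1 = [(1/(0.5·√(2π)))·exp(−(7.12−3.2)²/(2·0.5²)) = 0.797885·exp(-30.73280) = 3.58802e-14] × [2.0031e-21] = 7.18716e-35
  L_2 = [(1/(0.4·√(2π)))·exp(−(7.12−3.6)²/(2·0.4²)) = 0.997356·exp(-38.72000) = 1.52394e-17] × [7.60969e-28] = 1.15967e-44
  L_3 = [(1/(0.5·√(2π)))·exp(−(7.12−8.6)²/(2·0.5²)) = 0.797885·exp(-4.38080) = 0.0099858] × [0.454939] = 0.00454293
  L_4 = [(1/(0.6·√(2π)))·exp(−(7.12−8.9)²/(2·0.6²)) = 0.664904·exp(-4.40056) = 0.00815872] × [0.255401] = 0.00208375
Weight by the priors:
  π_1·L_1 = 0.16 × 7.18716e-35 = 1.14994e-35
  π_2·L_2 = 0.40 × 1.15967e-44 = 4.63868e-45
  π_3·L_3 = 0.23 × 0.00454293 = 0.00104487
  π_4·L_4 = 0.21 × 0.00208375 = 0.000437587
Evidence: 1.14994e-35 + 4.63868e-45 + 0.00104487 + 0.000437587 = 0.00148246
So the posterior for Group 3 is 0.00104487 / 0.00148246 ≈ 0.705.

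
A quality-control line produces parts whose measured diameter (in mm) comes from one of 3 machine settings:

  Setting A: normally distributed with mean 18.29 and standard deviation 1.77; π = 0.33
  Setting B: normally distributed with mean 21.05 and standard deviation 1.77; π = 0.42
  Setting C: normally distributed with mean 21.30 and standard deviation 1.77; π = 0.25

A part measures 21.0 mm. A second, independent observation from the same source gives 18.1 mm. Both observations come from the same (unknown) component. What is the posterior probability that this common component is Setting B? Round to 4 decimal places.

0.4115

P(component k | x) = π_k·f_k(x) / marginal(x), where marginal(x) = Σ_j π_j·f_j(x).
Since both observations come from the same component, the likelihood for component k is f_k(x₁)·f_k(x₂).
  f_A = [(1/(1.77·√(2π)))·exp(−(21.0−18.29)²/(2·1.77²)) = 0.225391·exp(-1.17209) = 0.0698077] × [0.224096] = 0.0156436
  f_B = [(1/(1.77·√(2π)))·exp(−(21.0−21.05)²/(2·1.77²)) = 0.225391·exp(-0.00040) = 0.225301] × [0.0562018] = 0.0126623
  f_C = [(1/(1.77·√(2π)))·exp(−(21.0−21.30)²/(2·1.77²)) = 0.225391·exp(-0.01436) = 0.222177] × [0.0439727] = 0.00976971
Prior × likelihood for each component:
  π_A·f_A = 0.33 × 0.0156436 = 0.0051624
  π_B·f_B = 0.42 × 0.0126623 = 0.00531818
  π_C·f_C = 0.25 × 0.00976971 = 0.00244243
Marginal: 0.0051624 + 0.00531818 + 0.00244243 = 0.012923
So the posterior for Setting B is 0.00531818 / 0.012923 ≈ 0.4115.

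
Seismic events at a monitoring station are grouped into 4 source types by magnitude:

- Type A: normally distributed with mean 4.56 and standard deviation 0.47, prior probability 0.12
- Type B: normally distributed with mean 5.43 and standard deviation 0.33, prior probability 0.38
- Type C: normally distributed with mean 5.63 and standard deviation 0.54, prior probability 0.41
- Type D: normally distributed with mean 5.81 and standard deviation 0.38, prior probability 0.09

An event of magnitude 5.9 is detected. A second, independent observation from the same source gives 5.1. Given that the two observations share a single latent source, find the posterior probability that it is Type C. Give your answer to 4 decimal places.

0.4661

By Bayes' theorem, P(k | x) = w_k f_k(x) / Σ_j w_j f_j(x).
Since both observations come from the same component, the likelihood for component k is f_k(x₁)·f_k(x₂).
  f_A = [0.0145786] × [0.438698] = 0.00639562
  f_B = [0.43845] × [0.733245] = 0.321491
  f_C = [0.651973] × [0.456391] = 0.297555
  f_D = [1.02081] × [0.183259] = 0.187073
Unnormalised posteriors:
  w_A·f_A = 0.12 × 0.00639562 = 0.000767475
  w_B·f_B = 0.38 × 0.321491 = 0.122167
  w_C·f_C = 0.41 × 0.297555 = 0.121997
  w_D·f_D = 0.09 × 0.187073 = 0.0168366
Normaliser: 0.000767475 + 0.122167 + 0.121997 + 0.0168366 = 0.261768
P(Type C | x₁,x₂) ≈ 0.4661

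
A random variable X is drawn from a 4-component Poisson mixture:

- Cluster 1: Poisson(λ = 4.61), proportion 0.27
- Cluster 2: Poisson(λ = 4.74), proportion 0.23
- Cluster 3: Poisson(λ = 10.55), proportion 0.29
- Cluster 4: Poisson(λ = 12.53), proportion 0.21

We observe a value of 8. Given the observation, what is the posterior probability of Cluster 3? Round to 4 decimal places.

The responsibility of component k is P(Z=k) f_k(x) divided by Σ_j P(Z=j) f_j(x).
Evaluate each component's likelihood at the observed value:
  p_1 = 0.0503488
  p_2 = 0.0552269
  p_3 = 0.0996994
  p_4 = 0.0544977
Multiply by the mixture weights:
  P(Z=1)·p_1 = 0.27 × 0.0503488 = 0.0135942
  P(Z=2)·p_2 = 0.23 × 0.0552269 = 0.0127022
  P(Z=3)·p_3 = 0.29 × 0.0996994 = 0.0289128
  P(Z=4)·p_4 = 0.21 × 0.0544977 = 0.0114445
Marginal: 0.0135942 + 0.0127022 + 0.0289128 + 0.0114445 = 0.0666537
P(Cluster 3 | x) ≈ 0.4338

0.4338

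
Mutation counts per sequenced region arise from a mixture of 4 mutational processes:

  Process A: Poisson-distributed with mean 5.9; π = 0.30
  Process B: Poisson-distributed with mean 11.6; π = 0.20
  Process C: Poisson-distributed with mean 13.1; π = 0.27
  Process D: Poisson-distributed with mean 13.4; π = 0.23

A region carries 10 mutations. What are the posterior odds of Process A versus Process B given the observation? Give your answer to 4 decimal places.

0.5194

The posterior odds equal the prior odds times the likelihood ratio: (w_i/w_j)·(f_i(x)/f_j(x)).
Poisson probabilities:
  f_A = 0.0385851
  f_B = 0.11143
  f_C = 0.0838865
  f_D = 0.0779361
Posterior odds = (w_A·f_A) / (w_B·f_B) = (0.30·0.0385851) / (0.20·0.11143) = 0.0115755 / 0.0222859 ≈ 0.5194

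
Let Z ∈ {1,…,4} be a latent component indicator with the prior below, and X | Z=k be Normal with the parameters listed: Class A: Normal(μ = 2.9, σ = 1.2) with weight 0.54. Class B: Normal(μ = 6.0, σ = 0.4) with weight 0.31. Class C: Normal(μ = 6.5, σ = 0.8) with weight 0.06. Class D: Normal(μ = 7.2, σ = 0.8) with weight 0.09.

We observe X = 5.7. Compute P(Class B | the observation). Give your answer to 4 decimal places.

Posterior ∝ prior × likelihood, so P(k | x) ∝ π_k f_k(x); normalise over all components.
Evaluate each component's likelihood at the observed value:
  L_A = (1/(1.2·√(2π)))·exp(−(5.7−2.9)²/(2·1.2²)) = 0.332452·exp(-2.72222) = 0.0218516
  L_B = (1/(0.4·√(2π)))·exp(−(5.7−6.0)²/(2·0.4²)) = 0.997356·exp(-0.28125) = 0.752844
  L_C = (1/(0.8·√(2π)))·exp(−(5.7−6.5)²/(2·0.8²)) = 0.498678·exp(-0.50000) = 0.302463
  L_D = (1/(0.8·√(2π)))·exp(−(5.7−7.2)²/(2·0.8²)) = 0.498678·exp(-1.75781) = 0.0859828
Unnormalised posteriors:
  π_A·L_A = 0.54 × 0.0218516 = 0.0117999
  π_B·L_B = 0.31 × 0.752844 = 0.233382
  π_C·L_C = 0.06 × 0.302463 = 0.0181478
  π_D·L_D = 0.09 × 0.0859828 = 0.00773846
Evidence: 0.0117999 + 0.233382 + 0.0181478 + 0.00773846 = 0.271068
P(Class B | data) ≈ 0.8610

0.8610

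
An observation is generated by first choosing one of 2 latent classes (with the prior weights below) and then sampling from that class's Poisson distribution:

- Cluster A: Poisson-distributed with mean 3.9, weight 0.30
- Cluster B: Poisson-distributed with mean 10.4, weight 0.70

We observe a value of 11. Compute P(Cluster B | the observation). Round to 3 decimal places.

The responsibility of component k is P(Z=k) f_k(x) divided by Σ_j P(Z=j) f_j(x).
Component likelihoods at x = 11:
  f_A = e^(−3.9)·3.9^11/11! = 0.00160993
  f_B = e^(−10.4)·10.4^11/11! = 0.117368
Weight by the priors:
  P(Z=A)·f_A = 0.30 × 0.00160993 = 0.000482978
  P(Z=B)·f_B = 0.70 × 0.117368 = 0.0821574
Normaliser: 0.000482978 + 0.0821574 = 0.0826403
P(Cluster B | x) = 0.0821574 / 0.0826403 ≈ 0.994

0.994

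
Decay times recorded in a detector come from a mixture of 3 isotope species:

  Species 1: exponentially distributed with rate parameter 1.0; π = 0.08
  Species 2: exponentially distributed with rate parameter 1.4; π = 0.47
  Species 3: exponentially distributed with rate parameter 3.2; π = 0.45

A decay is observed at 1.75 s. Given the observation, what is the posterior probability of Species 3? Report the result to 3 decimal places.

P(component k | x) = P(Z=k)·f_k(x) / marginal(x), where marginal(x) = Σ_j P(Z=j)·f_j(x).
Evaluate each component's likelihood at the observed value:
  f_1 = 1.0·e^(−1.0·1.75) = 1.0·e^(−1.7500) = 0.173774
  f_2 = 1.4·e^(−1.4·1.75) = 1.4·e^(−2.4500) = 0.120811
  f_3 = 3.2·e^(−3.2·1.75) = 3.2·e^(−5.6000) = 0.0118332
Multiply by the mixture weights:
  P(Z=1)·f_1 = 0.08 × 0.173774 = 0.0139019
  P(Z=2)·f_2 = 0.47 × 0.120811 = 0.0567812
  P(Z=3)·f_3 = 0.45 × 0.0118332 = 0.00532492
Marginal: 0.0139019 + 0.0567812 + 0.00532492 = 0.076008
Responsibility of Species 3: 0.00532492 / 0.076008 ≈ 0.070

0.070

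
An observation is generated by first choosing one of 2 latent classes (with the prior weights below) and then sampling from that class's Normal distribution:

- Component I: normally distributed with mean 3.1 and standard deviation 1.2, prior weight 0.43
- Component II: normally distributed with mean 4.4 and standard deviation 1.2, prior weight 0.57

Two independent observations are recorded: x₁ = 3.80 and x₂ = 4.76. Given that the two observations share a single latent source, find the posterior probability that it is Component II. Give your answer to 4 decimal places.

Posterior ∝ prior × likelihood, so P(k | x) ∝ w_k f_k(x); normalise over all components.
Since both observations come from the same component, the likelihood for component k is f_k(x₁)·f_k(x₂).
  L_I = [(1/(1.2·√(2π)))·exp(−(3.80−3.1)²/(2·1.2²)) = 0.332452·exp(-0.17014) = 0.280439] × [0.127701] = 0.0358123
  L_II = [(1/(1.2·√(2π)))·exp(−(3.80−4.4)²/(2·1.2²)) = 0.332452·exp(-0.12500) = 0.293388] × [0.317823] = 0.0932454
Unnormalised posteriors:
  w_I·L_I = 0.43 × 0.0358123 = 0.0153993
  w_II·L_II = 0.57 × 0.0932454 = 0.0531499
Sum: 0.0153993 + 0.0531499 = 0.0685492
Responsibility of Component II: 0.0531499 / 0.0685492 ≈ 0.7754

0.7754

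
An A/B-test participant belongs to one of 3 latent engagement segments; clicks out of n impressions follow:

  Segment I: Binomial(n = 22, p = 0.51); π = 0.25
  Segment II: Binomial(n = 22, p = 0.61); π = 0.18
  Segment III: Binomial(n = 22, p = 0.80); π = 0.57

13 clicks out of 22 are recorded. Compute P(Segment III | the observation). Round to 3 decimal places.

0.114

Posterior ∝ prior × likelihood, so P(k | x) ∝ P(Z=k) f_k(x); normalise over all components.
Component likelihoods at x = 13 clicks out of 22:
  f_I = 0.127909
  f_II = 0.16811
  f_III = 0.0140011
Weight by the priors:
  P(Z=I)·f_I = 0.25 × 0.127909 = 0.0319772
  P(Z=II)·f_II = 0.18 × 0.16811 = 0.0302597
  P(Z=III)·f_III = 0.57 × 0.0140011 = 0.00798064
Marginal: 0.0319772 + 0.0302597 + 0.00798064 = 0.0702176
Responsibility of Segment III: 0.00798064 / 0.0702176 ≈ 0.114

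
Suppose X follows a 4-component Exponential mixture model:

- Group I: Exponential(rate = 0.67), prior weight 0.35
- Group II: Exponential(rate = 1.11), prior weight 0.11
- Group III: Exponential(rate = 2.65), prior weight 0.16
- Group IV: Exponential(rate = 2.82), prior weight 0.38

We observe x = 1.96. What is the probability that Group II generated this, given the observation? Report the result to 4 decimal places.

The responsibility of component k is w_k f_k(x) divided by Σ_j w_j f_j(x).
Exponential densities:
  p_I = 0.67·e^(−0.67·1.96) = 0.67·e^(−1.3132) = 0.180202
  p_II = 1.11·e^(−1.11·1.96) = 1.11·e^(−2.1756) = 0.126029
  p_III = 2.65·e^(−2.65·1.96) = 2.65·e^(−5.1940) = 0.0147069
  p_IV = 2.82·e^(−2.82·1.96) = 2.82·e^(−5.5272) = 0.0112154
Multiply by the mixture weights:
  w_I·p_I = 0.35 × 0.180202 = 0.0630707
  w_II·p_II = 0.11 × 0.126029 = 0.0138632
  w_III·p_III = 0.16 × 0.0147069 = 0.0023531
  w_IV·p_IV = 0.38 × 0.0112154 = 0.00426187
Marginal: 0.0630707 + 0.0138632 + 0.0023531 + 0.00426187 = 0.0835489
So the posterior for Group II is 0.0138632 / 0.0835489 ≈ 0.1659.

0.1659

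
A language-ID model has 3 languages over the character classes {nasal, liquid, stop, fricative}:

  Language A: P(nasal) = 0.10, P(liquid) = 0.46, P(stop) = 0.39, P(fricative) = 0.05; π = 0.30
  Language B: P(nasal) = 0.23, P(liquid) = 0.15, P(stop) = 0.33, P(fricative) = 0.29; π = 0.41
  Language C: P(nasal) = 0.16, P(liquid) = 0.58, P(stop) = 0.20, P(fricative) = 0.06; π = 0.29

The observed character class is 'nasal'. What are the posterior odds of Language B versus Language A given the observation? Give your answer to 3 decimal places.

Since P(k|x) ∝ π_k f_k(x), the posterior odds are π_i f_i(x) / (π_j f_j(x)).
Categorical probabilities:
  f_A = P(nasal | comp) = 0.10
  f_B = P(nasal | comp) = 0.23
  f_C = P(nasal | comp) = 0.16
Posterior odds = (π_B·f_B) / (π_A·f_A) = (0.41·0.23) / (0.30·0.1) = 0.0943 / 0.03 ≈ 3.143

3.143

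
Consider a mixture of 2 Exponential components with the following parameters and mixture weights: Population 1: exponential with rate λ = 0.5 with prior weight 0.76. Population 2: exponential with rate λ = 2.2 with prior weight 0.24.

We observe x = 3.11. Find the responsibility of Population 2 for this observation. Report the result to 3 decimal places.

Posterior ∝ prior × likelihood, so P(k | x) ∝ P(Z=k) f_k(x); normalise over all components.
Component likelihoods at x = 3.11:
  L_1 = 0.5·e^(−0.5·3.11) = 0.5·e^(−1.5550) = 0.105595
  L_2 = 2.2·e^(−2.2·3.11) = 2.2·e^(−6.8420) = 0.00234952
Weight by the priors:
  P(Z=1)·L_1 = 0.76 × 0.105595 = 0.080252
  P(Z=2)·L_2 = 0.24 × 0.00234952 = 0.000563886
Marginal: 0.080252 + 0.000563886 = 0.0808159
So the posterior for Population 2 is 0.000563886 / 0.0808159 ≈ 0.007.

0.007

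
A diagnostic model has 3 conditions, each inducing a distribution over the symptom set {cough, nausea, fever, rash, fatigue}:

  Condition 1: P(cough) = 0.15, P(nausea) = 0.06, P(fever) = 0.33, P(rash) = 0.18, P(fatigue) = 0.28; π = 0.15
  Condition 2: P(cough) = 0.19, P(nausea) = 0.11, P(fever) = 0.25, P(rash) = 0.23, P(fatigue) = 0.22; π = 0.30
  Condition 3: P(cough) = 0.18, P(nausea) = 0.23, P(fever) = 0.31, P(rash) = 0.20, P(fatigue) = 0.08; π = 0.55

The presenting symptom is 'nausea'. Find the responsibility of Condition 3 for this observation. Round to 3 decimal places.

Posterior ∝ prior × likelihood, so P(k | x) ∝ w_k f_k(x); normalise over all components.
Categorical probabilities:
  f_1 = P(nausea | comp) = 0.06
  f_2 = P(nausea | comp) = 0.11
  f_3 = P(nausea | comp) = 0.23
Multiply by the mixture weights:
  w_1·f_1 = 0.15 × 0.06 = 0.009
  w_2·f_2 = 0.30 × 0.11 = 0.033
  w_3·f_3 = 0.55 × 0.23 = 0.1265
Marginal: 0.009 + 0.033 + 0.1265 = 0.1685
P(Condition 3 | data) = 0.1265 / 0.1685 ≈ 0.751

0.751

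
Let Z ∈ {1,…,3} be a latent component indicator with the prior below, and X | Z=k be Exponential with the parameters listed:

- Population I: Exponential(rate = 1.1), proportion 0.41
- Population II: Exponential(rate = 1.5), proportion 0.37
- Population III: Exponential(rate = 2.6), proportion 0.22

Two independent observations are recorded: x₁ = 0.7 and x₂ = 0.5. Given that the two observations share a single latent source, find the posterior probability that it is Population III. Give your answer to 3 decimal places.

The responsibility of component k is w_k f_k(x) divided by Σ_j w_j f_j(x).
Since both observations come from the same component, the likelihood for component k is f_k(x₁)·f_k(x₂).
  p_I = [0.509314] × [0.634645] = 0.323234
  p_II = [0.524907] × [0.70855] = 0.371922
  p_III = [0.421267] × [0.708583] = 0.298502
Multiply by the mixture weights:
  w_I·p_I = 0.41 × 0.323234 = 0.132526
  w_II·p_II = 0.37 × 0.371922 = 0.137611
  w_III·p_III = 0.22 × 0.298502 = 0.0656705
Denominator: 0.132526 + 0.137611 + 0.0656705 = 0.335808
P(Population III | x₁,x₂) ≈ 0.196

0.196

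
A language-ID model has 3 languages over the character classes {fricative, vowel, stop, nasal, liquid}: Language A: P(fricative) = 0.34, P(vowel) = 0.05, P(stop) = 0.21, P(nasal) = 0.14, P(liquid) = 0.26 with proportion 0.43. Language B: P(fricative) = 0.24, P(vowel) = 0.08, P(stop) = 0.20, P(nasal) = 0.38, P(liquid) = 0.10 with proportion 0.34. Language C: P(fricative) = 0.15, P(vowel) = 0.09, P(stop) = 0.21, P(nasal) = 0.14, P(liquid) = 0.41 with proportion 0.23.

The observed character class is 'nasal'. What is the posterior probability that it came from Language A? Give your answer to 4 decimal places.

The responsibility of component k is π_k f_k(x) divided by Σ_j π_j f_j(x).
Categorical probabilities:
  p_A = P(nasal | comp) = 0.14
  p_B = P(nasal | comp) = 0.38
  p_C = P(nasal | comp) = 0.14
Multiply by the mixture weights:
  π_A·p_A = 0.43 × 0.14 = 0.0602
  π_B·p_B = 0.34 × 0.38 = 0.1292
  π_C·p_C = 0.23 × 0.14 = 0.0322
Denominator: 0.0602 + 0.1292 + 0.0322 = 0.2216
Responsibility of Language A: 0.0602 / 0.2216 ≈ 0.2717

0.2717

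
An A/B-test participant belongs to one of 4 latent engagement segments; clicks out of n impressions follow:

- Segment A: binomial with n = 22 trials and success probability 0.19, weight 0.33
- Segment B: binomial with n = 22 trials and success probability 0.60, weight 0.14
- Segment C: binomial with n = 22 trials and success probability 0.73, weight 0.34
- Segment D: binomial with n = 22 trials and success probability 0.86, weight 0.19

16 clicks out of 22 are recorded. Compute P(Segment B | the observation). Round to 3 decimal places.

0.141

By Bayes' theorem, P(k | x) = w_k f_k(x) / Σ_j w_j f_j(x).
Binomial probabilities:
  L_A = C(22,16)·0.19^16·0.81^6 = 74613·2.88441e-12·0.28243 = 6.0783e-08
  L_B = C(22,16)·0.60^16·0.40^6 = 74613·0.000282111·0.004096 = 0.0862173
  L_C = C(22,16)·0.73^16·0.27^6 = 74613·0.00650378·0.00038742 = 0.188002
  L_D = C(22,16)·0.86^16·0.14^6 = 74613·0.0895314·7.52954e-06 = 0.0502988
Unnormalised posteriors:
  w_A·L_A = 0.33 × 6.0783e-08 = 2.00584e-08
  w_B·L_B = 0.14 × 0.0862173 = 0.0120704
  w_C·L_C = 0.34 × 0.188002 = 0.0639207
  w_D·L_D = 0.19 × 0.0502988 = 0.00955678
Sum: 2.00584e-08 + 0.0120704 + 0.0639207 + 0.00955678 = 0.085548
P(Segment B | 16 clicks out of 22) = 0.0120704 / 0.085548 ≈ 0.141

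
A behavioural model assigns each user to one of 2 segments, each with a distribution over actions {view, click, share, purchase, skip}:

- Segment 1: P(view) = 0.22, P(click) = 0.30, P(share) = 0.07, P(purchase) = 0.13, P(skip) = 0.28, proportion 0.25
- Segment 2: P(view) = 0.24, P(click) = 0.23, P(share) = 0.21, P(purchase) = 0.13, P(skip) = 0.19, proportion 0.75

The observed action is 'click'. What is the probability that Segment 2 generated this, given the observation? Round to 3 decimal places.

0.697

By Bayes' theorem, P(k | x) = w_k f_k(x) / Σ_j w_j f_j(x).
Component likelihoods at x = 'click':
  f_1 = 0.3
  f_2 = 0.23
Multiply by the mixture weights:
  w_1·f_1 = 0.25 × 0.3 = 0.075
  w_2·f_2 = 0.75 × 0.23 = 0.1725
Evidence: 0.075 + 0.1725 = 0.2475
P(Segment 2 | data) ≈ 0.697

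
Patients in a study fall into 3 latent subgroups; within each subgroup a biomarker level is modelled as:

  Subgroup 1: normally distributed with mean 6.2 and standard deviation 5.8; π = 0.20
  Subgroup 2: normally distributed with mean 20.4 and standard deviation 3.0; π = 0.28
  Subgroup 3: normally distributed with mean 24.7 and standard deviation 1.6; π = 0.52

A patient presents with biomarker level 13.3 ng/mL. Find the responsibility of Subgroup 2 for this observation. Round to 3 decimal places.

Apply Bayes' rule: the posterior for each component is proportional to its prior times its likelihood at x.
Evaluate each component's likelihood at the observed value:
  p_1 = 0.032515
  p_2 = 0.00808208
  p_3 = 2.36143e-12
Unnormalised posteriors:
  P(Z=1)·p_1 = 0.20 × 0.032515 = 0.006503
  P(Z=2)·p_2 = 0.28 × 0.00808208 = 0.00226298
  P(Z=3)·p_3 = 0.52 × 2.36143e-12 = 1.22794e-12
Normaliser: 0.006503 + 0.00226298 + 1.22794e-12 = 0.00876598
Responsibility of Subgroup 2: 0.00226298 / 0.00876598 ≈ 0.258

0.258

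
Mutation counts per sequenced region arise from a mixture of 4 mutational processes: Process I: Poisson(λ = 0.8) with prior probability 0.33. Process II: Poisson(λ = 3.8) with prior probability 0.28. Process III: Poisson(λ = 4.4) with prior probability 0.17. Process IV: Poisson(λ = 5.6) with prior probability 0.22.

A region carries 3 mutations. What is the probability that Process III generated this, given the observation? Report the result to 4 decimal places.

0.2402

The responsibility of component k is w_k f_k(x) divided by Σ_j w_j f_j(x).
Evaluate each component's likelihood at the observed value:
  f_I = e^(−0.8)·0.8^3/3! = 0.0383427
  f_II = e^(−3.8)·3.8^3/3! = 0.204588
  f_III = e^(−4.4)·4.4^3/3! = 0.174305
  f_IV = e^(−5.6)·5.6^3/3! = 0.108234
Multiply by the mixture weights:
  w_I·f_I = 0.33 × 0.0383427 = 0.0126531
  w_II·f_II = 0.28 × 0.204588 = 0.0572847
  w_III·f_III = 0.17 × 0.174305 = 0.0296319
  w_IV·f_IV = 0.22 × 0.108234 = 0.0238115
Sum: 0.0126531 + 0.0572847 + 0.0296319 + 0.0238115 = 0.123381
P(Process III | data) = 0.0296319 / 0.123381 ≈ 0.2402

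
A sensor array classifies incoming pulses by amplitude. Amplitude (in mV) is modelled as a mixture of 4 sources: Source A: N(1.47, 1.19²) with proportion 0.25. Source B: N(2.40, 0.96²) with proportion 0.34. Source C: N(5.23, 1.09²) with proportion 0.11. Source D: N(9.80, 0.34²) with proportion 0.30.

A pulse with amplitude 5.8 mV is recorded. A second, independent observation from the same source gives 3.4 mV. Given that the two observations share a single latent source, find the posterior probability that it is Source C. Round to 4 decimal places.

Apply Bayes' rule: the posterior for each component is proportional to its prior times its likelihood at x.
Since both observations come from the same component, the likelihood for component k is f_k(x₁)·f_k(x₂).
  L_A = [(1/(1.19·√(2π)))·exp(−(5.8−1.47)²/(2·1.19²)) = 0.335246·exp(-6.61991) = 0.000447069] × [0.0899871] = 4.02304e-05
  L_B = [(1/(0.96·√(2π)))·exp(−(5.8−2.40)²/(2·0.96²)) = 0.415565·exp(-6.27170) = 0.000785007] × [0.241557] = 0.000189624
  L_C = [(1/(1.09·√(2π)))·exp(−(5.8−5.23)²/(2·1.09²)) = 0.366002·exp(-0.13673) = 0.319229] × [0.089415] = 0.0285438
  L_D = [(1/(0.34·√(2π)))·exp(−(5.8−9.80)²/(2·0.34²)) = 1.173360·exp(-69.20415) = 1.03383e-30] × [1.34486e-77] = 1.39036e-107
Weight by the priors:
  π_A·L_A = 0.25 × 4.02304e-05 = 1.00576e-05
  π_B·L_B = 0.34 × 0.000189624 = 6.4472e-05
  π_C·L_C = 0.11 × 0.0285438 = 0.00313982
  π_D·L_D = 0.30 × 1.39036e-107 = 4.17109e-108
Marginal: 1.00576e-05 + 6.4472e-05 + 0.00313982 + 4.17109e-108 = 0.00321435
P(Source C | x₁, x₂) = 0.00313982 / 0.00321435 ≈ 0.9768

0.9768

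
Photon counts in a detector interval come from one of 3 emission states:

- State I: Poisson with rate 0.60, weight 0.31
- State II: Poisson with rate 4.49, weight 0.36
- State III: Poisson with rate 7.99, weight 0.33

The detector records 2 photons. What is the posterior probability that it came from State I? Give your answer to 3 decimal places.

P(component k | x) = w_k·f_k(x) / marginal(x), where marginal(x) = Σ_j w_j·f_j(x).
Poisson probabilities:
  f_I = e^(−0.60)·0.60^2/2! = 0.0987861
  f_II = e^(−4.49)·4.49^2/2! = 0.113105
  f_III = e^(−7.99)·7.99^2/2! = 0.0108156
Prior × likelihood for each component:
  w_I·f_I = 0.31 × 0.0987861 = 0.0306237
  w_II·f_II = 0.36 × 0.113105 = 0.0407177
  w_III·f_III = 0.33 × 0.0108156 = 0.00356915
Marginal: 0.0306237 + 0.0407177 + 0.00356915 = 0.0749105
P(State I | x) ≈ 0.409

0.409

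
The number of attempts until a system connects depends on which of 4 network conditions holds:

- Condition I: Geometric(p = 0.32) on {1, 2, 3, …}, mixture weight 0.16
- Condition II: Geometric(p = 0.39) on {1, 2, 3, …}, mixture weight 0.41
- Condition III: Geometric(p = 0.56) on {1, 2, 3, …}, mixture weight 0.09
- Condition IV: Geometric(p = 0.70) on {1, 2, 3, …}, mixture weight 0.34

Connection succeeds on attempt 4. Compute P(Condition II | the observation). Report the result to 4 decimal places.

By Bayes' theorem, P(k | x) = π_k f_k(x) / Σ_j π_j f_j(x).
Component likelihoods at x = 4:
  f_I = 0.100618
  f_II = 0.0885226
  f_III = 0.047703
  f_IV = 0.0189
Weight by the priors:
  π_I·f_I = 0.16 × 0.100618 = 0.0160989
  π_II·f_II = 0.41 × 0.0885226 = 0.0362943
  π_III·f_III = 0.09 × 0.047703 = 0.00429327
  π_IV·f_IV = 0.34 × 0.0189 = 0.006426
Denominator: 0.0160989 + 0.0362943 + 0.00429327 + 0.006426 = 0.0631125
P(Condition II | the observation) = 0.0362943 / 0.0631125 ≈ 0.5751

0.5751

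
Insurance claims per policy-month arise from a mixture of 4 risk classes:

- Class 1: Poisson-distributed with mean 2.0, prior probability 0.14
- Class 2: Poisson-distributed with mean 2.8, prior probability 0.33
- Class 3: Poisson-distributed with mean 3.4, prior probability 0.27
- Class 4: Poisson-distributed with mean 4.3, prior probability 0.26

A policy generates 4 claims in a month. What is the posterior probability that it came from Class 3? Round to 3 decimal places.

P(component k | x) = P(Z=k)·f_k(x) / marginal(x), where marginal(x) = Σ_j P(Z=j)·f_j(x).
Evaluate each component's likelihood at the observed value:
  f_1 = 0.0902235
  f_2 = 0.155739
  f_3 = 0.185825
  f_4 = 0.193284
Weight by the priors:
  P(Z=1)·f_1 = 0.14 × 0.0902235 = 0.0126313
  P(Z=2)·f_2 = 0.33 × 0.155739 = 0.0513937
  P(Z=3)·f_3 = 0.27 × 0.185825 = 0.0501726
  P(Z=4)·f_4 = 0.26 × 0.193284 = 0.0502539
Evidence: 0.0126313 + 0.0513937 + 0.0501726 + 0.0502539 = 0.164452
Responsibility of Class 3: 0.0501726 / 0.164452 ≈ 0.305

0.305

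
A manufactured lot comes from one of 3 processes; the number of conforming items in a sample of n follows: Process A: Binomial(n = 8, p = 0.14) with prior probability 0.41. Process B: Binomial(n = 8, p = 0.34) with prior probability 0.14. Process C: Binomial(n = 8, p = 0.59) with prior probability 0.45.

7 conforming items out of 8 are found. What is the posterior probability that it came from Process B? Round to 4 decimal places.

0.0105

Apply Bayes' rule: the posterior for each component is proportional to its prior times its likelihood at x.
Evaluate each component's likelihood at the observed value:
  L_A = 7.25245e-06
  L_B = 0.00277323
  L_C = 0.0816278
Unnormalised posteriors:
  w_A·L_A = 0.41 × 7.25245e-06 = 2.9735e-06
  w_B·L_B = 0.14 × 0.00277323 = 0.000388253
  w_C·L_C = 0.45 × 0.0816278 = 0.0367325
Marginal: 2.9735e-06 + 0.000388253 + 0.0367325 = 0.0371237
So the posterior for Process B is 0.000388253 / 0.0371237 ≈ 0.0105.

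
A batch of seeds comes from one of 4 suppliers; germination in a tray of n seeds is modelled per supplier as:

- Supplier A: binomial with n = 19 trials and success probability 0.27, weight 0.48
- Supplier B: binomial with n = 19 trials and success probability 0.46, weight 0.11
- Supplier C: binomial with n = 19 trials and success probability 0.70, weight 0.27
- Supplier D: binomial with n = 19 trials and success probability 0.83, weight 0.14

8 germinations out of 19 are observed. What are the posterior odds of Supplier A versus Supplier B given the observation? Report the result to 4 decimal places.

1.6940

Only the two components matter; the odds are (P(Z=i) f_i(x)) / (P(Z=j) f_j(x)).
Component likelihoods at x = 8 germinations out of 19:
  f_A = C(19,8)·0.27^8·0.73^11 = 75582·2.8243e-05·0.0313727 = 0.0669699
  f_B = C(19,8)·0.46^8·0.54^11 = 75582·0.00200476·0.0011385 = 0.172509
  f_C = C(19,8)·0.70^8·0.30^11 = 75582·0.057648·1.77147e-06 = 0.00771856
  f_D = C(19,8)·0.83^8·0.17^11 = 75582·0.225229·3.42719e-09 = 5.8342e-05
0.0321456 / 0.018976 ≈ 1.6940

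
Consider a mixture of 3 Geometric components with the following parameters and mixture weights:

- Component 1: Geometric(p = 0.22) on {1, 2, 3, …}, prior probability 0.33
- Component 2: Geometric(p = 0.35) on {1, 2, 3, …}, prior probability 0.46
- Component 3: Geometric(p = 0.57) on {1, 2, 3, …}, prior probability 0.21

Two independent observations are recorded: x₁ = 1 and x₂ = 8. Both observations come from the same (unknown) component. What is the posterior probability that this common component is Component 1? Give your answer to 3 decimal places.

The responsibility of component k is π_k f_k(x) divided by Σ_j π_j f_j(x).
Since both observations come from the same component, the likelihood for component k is f_k(x₁)·f_k(x₂).
  L_1 = [0.22] × [0.0386443] = 0.00850174
  L_2 = [0.35] × [0.0171578] = 0.00600523
  L_3 = [0.57] × [0.00154937] = 0.000883139
Prior × likelihood for each component:
  π_1·L_1 = 0.33 × 0.00850174 = 0.00280557
  π_2·L_2 = 0.46 × 0.00600523 = 0.00276241
  π_3·L_3 = 0.21 × 0.000883139 = 0.000185459
Evidence: 0.00280557 + 0.00276241 + 0.000185459 = 0.00575344
P(Component 1 | x) = 0.00280557 / 0.00575344 ≈ 0.488

0.488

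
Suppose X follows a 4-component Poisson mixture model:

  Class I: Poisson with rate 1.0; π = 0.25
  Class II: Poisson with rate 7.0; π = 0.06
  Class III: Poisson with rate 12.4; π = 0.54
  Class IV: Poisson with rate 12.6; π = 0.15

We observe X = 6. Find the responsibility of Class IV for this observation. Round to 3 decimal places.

0.122

Apply Bayes' rule: the posterior for each component is proportional to its prior times its likelihood at x.
Poisson probabilities:
  L_I = 0.000510944
  L_II = 0.149003
  L_III = 0.0207944
  L_IV = 0.0187405
Prior × likelihood for each component:
  π_I·L_I = 0.25 × 0.000510944 = 0.000127736
  π_II·L_II = 0.06 × 0.149003 = 0.00894017
  π_III·L_III = 0.54 × 0.0207944 = 0.011229
  π_IV·L_IV = 0.15 × 0.0187405 = 0.00281107
Normaliser: 0.000127736 + 0.00894017 + 0.011229 + 0.00281107 = 0.0231079
P(Class IV | data) = 0.00281107 / 0.0231079 ≈ 0.122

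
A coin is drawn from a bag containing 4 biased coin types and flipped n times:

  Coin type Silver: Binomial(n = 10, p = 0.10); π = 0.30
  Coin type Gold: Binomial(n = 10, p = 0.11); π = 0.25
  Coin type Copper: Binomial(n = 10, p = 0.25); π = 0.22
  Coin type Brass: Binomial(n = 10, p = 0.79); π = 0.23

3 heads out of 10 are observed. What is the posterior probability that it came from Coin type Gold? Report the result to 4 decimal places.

P(component k | x) = π_k·f_k(x) / marginal(x), where marginal(x) = Σ_j π_j·f_j(x).
Evaluate each component's likelihood at the observed value:
  p_Silver = C(10,3)·0.10^3·0.90^7 = 120·0.001·0.478297 = 0.0573956
  p_Gold = C(10,3)·0.11^3·0.89^7 = 120·0.001331·0.442313 = 0.0706463
  p_Copper = C(10,3)·0.25^3·0.75^7 = 120·0.015625·0.133484 = 0.250282
  p_Brass = C(10,3)·0.79^3·0.21^7 = 120·0.493039·1.80109e-05 = 0.00106561
Prior × likelihood for each component:
  π_Silver·p_Silver = 0.30 × 0.0573956 = 0.0172187
  π_Gold·p_Gold = 0.25 × 0.0706463 = 0.0176616
  π_Copper·p_Copper = 0.22 × 0.250282 = 0.0550621
  π_Brass·p_Brass = 0.23 × 0.00106561 = 0.00024509
Sum: 0.0172187 + 0.0176616 + 0.0550621 + 0.00024509 = 0.0901875
P(Coin type Gold | the observation) = 0.0176616 / 0.0901875 ≈ 0.1958

0.1958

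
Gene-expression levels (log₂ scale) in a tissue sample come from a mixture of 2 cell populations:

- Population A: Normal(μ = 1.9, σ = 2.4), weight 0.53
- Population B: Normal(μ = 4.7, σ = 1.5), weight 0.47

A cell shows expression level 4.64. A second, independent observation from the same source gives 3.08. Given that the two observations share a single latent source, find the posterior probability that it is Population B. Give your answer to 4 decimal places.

The responsibility of component k is w_k f_k(x) divided by Σ_j w_j f_j(x).
Since both observations come from the same component, the likelihood for component k is f_k(x₁)·f_k(x₂).
  L_A = [(1/(2.4·√(2π)))·exp(−(4.64−1.9)²/(2·2.4²)) = 0.166226·exp(-0.65170) = 0.08663] × [0.147301] = 0.0127607
  L_B = [(1/(1.5·√(2π)))·exp(−(4.64−4.7)²/(2·1.5²)) = 0.265962·exp(-0.00080) = 0.265749] × [0.148436] = 0.0394466
Prior × likelihood for each component:
  w_A·L_A = 0.53 × 0.0127607 = 0.00676318
  w_B·L_B = 0.47 × 0.0394466 = 0.0185399
Evidence: 0.00676318 + 0.0185399 = 0.0253031
Responsibility of Population B: 0.0185399 / 0.0253031 ≈ 0.7327

0.7327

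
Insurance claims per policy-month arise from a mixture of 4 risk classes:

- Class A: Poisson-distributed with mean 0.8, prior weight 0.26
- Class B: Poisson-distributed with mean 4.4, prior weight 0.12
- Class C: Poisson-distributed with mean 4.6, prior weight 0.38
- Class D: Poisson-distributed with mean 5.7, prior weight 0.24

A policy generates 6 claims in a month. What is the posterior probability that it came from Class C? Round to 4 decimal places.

Apply Bayes' rule: the posterior for each component is proportional to its prior times its likelihood at x.
Evaluate each component's likelihood at the observed value:
  f_A = 0.000163596
  f_B = 0.123734
  f_C = 0.13227
  f_D = 0.159382
Unnormalised posteriors:
  P(Z=A)·f_A = 0.26 × 0.000163596 = 4.25349e-05
  P(Z=B)·f_B = 0.12 × 0.123734 = 0.014848
  P(Z=C)·f_C = 0.38 × 0.13227 = 0.0502624
  P(Z=D)·f_D = 0.24 × 0.159382 = 0.0382516
Sum: 4.25349e-05 + 0.014848 + 0.0502624 + 0.0382516 = 0.103405
Responsibility of Class C: 0.0502624 / 0.103405 ≈ 0.4861

0.4861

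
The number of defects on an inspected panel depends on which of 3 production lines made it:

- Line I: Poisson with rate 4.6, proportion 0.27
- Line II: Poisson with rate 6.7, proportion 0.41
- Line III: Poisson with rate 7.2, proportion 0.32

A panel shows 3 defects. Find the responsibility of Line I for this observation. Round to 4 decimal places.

P(component k | x) = π_k·f_k(x) / marginal(x), where marginal(x) = Σ_j π_j·f_j(x).
Component likelihoods at x = 3 defects:
  p_I = e^(−4.6)·4.6^3/3! = 0.163068
  p_II = e^(−6.7)·6.7^3/3! = 0.0617021
  p_III = e^(−7.2)·7.2^3/3! = 0.0464436
Multiply by the mixture weights:
  π_I·p_I = 0.27 × 0.163068 = 0.0440282
  π_II·p_II = 0.41 × 0.0617021 = 0.0252979
  π_III·p_III = 0.32 × 0.0464436 = 0.014862
Marginal: 0.0440282 + 0.0252979 + 0.014862 = 0.0841881
So the posterior for Line I is 0.0440282 / 0.0841881 ≈ 0.5230.

0.5230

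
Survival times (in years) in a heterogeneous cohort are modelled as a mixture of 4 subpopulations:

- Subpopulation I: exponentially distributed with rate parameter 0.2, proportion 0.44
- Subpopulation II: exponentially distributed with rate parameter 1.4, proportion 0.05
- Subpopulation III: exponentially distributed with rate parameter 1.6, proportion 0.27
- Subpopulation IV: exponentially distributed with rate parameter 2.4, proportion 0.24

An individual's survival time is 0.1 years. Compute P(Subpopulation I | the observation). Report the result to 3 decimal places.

0.089

P(component k | x) = w_k·f_k(x) / marginal(x), where marginal(x) = Σ_j w_j·f_j(x).
Exponential densities:
  p_I = 0.2·e^(−0.2·0.1) = 0.2·e^(−0.0200) = 0.19604
  p_II = 1.4·e^(−1.4·0.1) = 1.4·e^(−0.1400) = 1.2171
  p_III = 1.6·e^(−1.6·0.1) = 1.6·e^(−0.1600) = 1.36343
  p_IV = 2.4·e^(−2.4·0.1) = 2.4·e^(−0.2400) = 1.88791
Multiply by the mixture weights:
  w_I·p_I = 0.44 × 0.19604 = 0.0862575
  w_II·p_II = 0.05 × 1.2171 = 0.0608551
  w_III·p_III = 0.27 × 1.36343 = 0.368126
  w_IV·p_IV = 0.24 × 1.88791 = 0.453098
Denominator: 0.0862575 + 0.0608551 + 0.368126 + 0.453098 = 0.968336
P(Subpopulation I | 0.1 years) = 0.0862575 / 0.968336 ≈ 0.089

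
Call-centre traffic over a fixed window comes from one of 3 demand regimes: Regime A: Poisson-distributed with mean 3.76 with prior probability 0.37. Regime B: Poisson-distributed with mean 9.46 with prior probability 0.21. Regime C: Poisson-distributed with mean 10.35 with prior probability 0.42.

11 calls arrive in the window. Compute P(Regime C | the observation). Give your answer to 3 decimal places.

0.684

Posterior ∝ prior × likelihood, so P(k | x) ∝ π_k f_k(x); normalise over all components.
Component likelihoods at x = 11 calls:
  p_A = 0.00123869
  p_B = 0.105979
  p_C = 0.117015
Multiply by the mixture weights:
  π_A·p_A = 0.37 × 0.00123869 = 0.000458316
  π_B·p_B = 0.21 × 0.105979 = 0.0222556
  π_C·p_C = 0.42 × 0.117015 = 0.0491462
Marginal: 0.000458316 + 0.0222556 + 0.0491462 = 0.0718601
P(Regime C | the observation) = 0.0491462 / 0.0718601 ≈ 0.684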